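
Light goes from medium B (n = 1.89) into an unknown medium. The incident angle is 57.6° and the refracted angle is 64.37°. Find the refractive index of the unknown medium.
n₂ = n₁·sin θ₁ / sin θ₂ = 1.77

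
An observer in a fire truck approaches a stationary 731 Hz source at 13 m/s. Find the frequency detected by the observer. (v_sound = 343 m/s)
f_obs = f·(v + v_o)/v = 758.7 Hz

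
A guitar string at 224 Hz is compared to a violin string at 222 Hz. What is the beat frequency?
2 Hz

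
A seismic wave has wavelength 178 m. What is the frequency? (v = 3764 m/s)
f = v/λ = 21.15 Hz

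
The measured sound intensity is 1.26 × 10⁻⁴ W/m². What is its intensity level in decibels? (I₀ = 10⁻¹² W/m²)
β = 10·log₁₀(I/I₀) = 81 dB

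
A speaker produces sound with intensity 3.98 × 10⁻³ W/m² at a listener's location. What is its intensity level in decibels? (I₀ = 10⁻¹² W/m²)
β = 10·log₁₀(I/I₀) = 96 dB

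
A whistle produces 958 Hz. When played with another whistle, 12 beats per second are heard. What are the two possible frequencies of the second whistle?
f₂ = 958 ± 12 Hz → 970 Hz or 946 Hz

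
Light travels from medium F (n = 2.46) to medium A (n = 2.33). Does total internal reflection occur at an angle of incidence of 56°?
θc = arcsin(n₂/n₁) = 71.29°; 56° < θc, so no — the ray refracts.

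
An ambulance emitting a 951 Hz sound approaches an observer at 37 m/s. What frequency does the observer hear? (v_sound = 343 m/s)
f_obs = f·v/(v − v_s) = 1066 Hz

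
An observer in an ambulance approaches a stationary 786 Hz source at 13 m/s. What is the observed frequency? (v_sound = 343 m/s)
f_obs = f·(v + v_o)/v = 815.8 Hz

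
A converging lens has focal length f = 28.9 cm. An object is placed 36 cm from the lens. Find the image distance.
1/di = 1/f − 1/do → di = 146.5 cm (real image)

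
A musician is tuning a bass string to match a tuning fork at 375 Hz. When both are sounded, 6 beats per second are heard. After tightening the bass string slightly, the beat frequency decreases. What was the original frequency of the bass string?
369 Hz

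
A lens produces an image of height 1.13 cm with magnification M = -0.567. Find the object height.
ho = |hi|/|M| = 1.993 cm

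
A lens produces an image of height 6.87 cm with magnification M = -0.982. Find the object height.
ho = |hi|/|M| = 6.996 cm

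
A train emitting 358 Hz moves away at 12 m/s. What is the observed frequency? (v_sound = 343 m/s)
f_obs = f·v/(v + v_s) = 345.9 Hz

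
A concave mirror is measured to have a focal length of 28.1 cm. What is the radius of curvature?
R = 2|f| = 56.2 cm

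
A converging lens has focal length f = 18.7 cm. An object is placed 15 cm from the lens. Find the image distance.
1/di = 1/f − 1/do → di = -75.81 cm (virtual image)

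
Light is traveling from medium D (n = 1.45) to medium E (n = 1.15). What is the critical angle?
θc = arcsin(n₂/n₁) = 52.48°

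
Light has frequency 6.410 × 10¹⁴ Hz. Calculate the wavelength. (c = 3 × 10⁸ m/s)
λ = c/f = 468 nm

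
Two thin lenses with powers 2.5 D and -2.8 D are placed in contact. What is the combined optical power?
P_total = P₁ + P₂ = -0.3 D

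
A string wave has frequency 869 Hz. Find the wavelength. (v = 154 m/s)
λ = v/f = 0.1772 m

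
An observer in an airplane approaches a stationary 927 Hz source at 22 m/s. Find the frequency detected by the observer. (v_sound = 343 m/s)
f_obs = f·(v + v_o)/v = 986.5 Hz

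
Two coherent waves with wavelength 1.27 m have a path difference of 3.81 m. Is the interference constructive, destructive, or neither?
constructive — path difference = 3λ, a whole number of wavelengths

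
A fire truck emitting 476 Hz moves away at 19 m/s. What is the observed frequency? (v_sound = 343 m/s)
f_obs = f·v/(v + v_s) = 451 Hz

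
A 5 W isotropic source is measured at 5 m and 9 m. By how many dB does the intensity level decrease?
Δβ = 20·log₁₀(r₂/r₁) = 5.105 dB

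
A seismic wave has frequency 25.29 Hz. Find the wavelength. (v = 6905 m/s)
λ = v/f = 273 m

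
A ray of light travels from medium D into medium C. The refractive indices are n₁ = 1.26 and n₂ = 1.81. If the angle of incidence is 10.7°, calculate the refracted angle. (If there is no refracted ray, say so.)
sin θ₂ = (n₁/n₂)·sin θ₁ = 0.1292 → θ₂ = 7.426°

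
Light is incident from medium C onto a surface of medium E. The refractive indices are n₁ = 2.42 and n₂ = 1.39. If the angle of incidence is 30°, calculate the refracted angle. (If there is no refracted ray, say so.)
sin θ₂ = (n₁/n₂)·sin θ₁ = 0.8705 → θ₂ = 60.52°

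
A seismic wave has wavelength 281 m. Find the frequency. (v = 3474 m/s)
f = v/λ = 12.36 Hz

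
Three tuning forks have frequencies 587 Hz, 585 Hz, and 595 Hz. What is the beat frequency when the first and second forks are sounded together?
2 Hz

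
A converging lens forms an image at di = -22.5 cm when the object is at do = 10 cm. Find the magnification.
M = −di/do = 2.25 (upright image)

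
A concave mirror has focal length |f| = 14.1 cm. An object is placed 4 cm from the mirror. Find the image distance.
f = +14.1 cm (concave); 1/di = 1/f − 1/do → di = -5.584 cm (virtual image, behind mirror)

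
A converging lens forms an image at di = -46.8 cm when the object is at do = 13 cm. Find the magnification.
M = −di/do = 3.6 (upright image)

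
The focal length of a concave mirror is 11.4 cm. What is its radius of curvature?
R = 2|f| = 22.8 cm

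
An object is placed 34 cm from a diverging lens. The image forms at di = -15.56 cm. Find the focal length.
1/f = 1/do + 1/di → f = -28.69 cm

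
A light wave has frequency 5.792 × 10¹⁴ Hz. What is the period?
T = 1/f = 1.727 × 10⁻¹⁵ s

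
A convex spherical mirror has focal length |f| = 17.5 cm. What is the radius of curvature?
R = 2|f| = 35 cm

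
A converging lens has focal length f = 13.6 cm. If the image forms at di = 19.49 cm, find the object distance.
1/do = 1/f − 1/di → do = 45 cm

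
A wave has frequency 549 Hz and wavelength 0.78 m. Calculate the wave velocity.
v = fλ = 428.2 m/s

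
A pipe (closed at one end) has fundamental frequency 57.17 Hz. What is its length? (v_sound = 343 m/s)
L = v/(4f₁) = 1.5 m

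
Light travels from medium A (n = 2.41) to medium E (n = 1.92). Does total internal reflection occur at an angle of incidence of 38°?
θc = arcsin(n₂/n₁) = 52.81°; 38° < θc, so no — the ray refracts.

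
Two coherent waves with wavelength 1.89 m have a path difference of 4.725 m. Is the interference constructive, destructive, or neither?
destructive — path difference = 2.5λ, an odd multiple of λ/2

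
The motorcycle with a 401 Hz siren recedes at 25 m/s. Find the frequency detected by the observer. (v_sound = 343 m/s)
f_obs = f·v/(v + v_s) = 373.8 Hz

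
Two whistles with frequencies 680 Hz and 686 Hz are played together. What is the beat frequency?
6 Hz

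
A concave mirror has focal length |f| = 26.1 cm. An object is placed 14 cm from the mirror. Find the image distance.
f = +26.1 cm (concave); 1/di = 1/f − 1/do → di = -30.2 cm (virtual image, behind mirror)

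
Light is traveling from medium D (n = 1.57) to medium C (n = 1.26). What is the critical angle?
θc = arcsin(n₂/n₁) = 53.37°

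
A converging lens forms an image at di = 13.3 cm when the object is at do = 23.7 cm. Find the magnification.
M = −di/do = -0.5612 (inverted image)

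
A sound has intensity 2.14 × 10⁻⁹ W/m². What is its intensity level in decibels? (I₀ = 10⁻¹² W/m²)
β = 10·log₁₀(I/I₀) = 33.3 dB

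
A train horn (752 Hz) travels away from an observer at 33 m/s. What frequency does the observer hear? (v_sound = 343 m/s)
f_obs = f·v/(v + v_s) = 686 Hz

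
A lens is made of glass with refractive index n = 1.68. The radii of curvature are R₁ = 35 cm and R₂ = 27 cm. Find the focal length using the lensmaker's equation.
1/f = (n − 1)(1/R₁ − 1/R₂) → f = -173.7 cm (diverging lens)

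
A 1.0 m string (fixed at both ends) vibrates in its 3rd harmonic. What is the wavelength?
λₙ = 2L/n = 0.6667 m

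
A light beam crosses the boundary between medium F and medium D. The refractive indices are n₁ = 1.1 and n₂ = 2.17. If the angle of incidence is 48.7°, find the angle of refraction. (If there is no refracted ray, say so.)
sin θ₂ = (n₁/n₂)·sin θ₁ = 0.3808 → θ₂ = 22.38°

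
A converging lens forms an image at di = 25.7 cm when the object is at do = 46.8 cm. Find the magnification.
M = −di/do = -0.5491 (inverted image)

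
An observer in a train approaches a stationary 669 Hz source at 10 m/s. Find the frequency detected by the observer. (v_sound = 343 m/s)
f_obs = f·(v + v_o)/v = 688.5 Hz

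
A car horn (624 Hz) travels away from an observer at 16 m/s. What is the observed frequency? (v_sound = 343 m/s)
f_obs = f·v/(v + v_s) = 596.2 Hz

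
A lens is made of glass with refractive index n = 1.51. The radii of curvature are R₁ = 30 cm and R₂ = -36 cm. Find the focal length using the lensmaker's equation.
1/f = (n − 1)(1/R₁ − 1/R₂) → f = 32.09 cm (converging lens)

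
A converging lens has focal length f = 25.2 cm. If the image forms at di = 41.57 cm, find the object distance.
1/do = 1/f − 1/di → do = 63.99 cm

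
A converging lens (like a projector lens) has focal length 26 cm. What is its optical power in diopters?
P = 1/f = 3.846 D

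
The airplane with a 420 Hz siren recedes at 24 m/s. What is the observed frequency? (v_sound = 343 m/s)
f_obs = f·v/(v + v_s) = 392.5 Hz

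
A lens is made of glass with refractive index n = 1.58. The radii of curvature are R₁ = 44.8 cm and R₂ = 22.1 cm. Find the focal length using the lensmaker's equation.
1/f = (n − 1)(1/R₁ − 1/R₂) → f = -75.2 cm (diverging lens)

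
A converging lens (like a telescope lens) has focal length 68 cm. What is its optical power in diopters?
P = 1/f = 1.471 D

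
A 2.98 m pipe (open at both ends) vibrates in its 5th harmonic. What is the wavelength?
λₙ = 2L/n = 1.192 m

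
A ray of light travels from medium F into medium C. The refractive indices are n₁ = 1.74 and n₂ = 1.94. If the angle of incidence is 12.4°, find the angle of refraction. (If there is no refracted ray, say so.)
sin θ₂ = (n₁/n₂)·sin θ₁ = 0.1926 → θ₂ = 11.1°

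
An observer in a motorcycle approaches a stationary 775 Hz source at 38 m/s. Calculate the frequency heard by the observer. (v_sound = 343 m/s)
f_obs = f·(v + v_o)/v = 860.9 Hz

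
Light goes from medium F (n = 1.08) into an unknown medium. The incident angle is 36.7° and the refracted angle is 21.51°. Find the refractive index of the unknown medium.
n₂ = n₁·sin θ₁ / sin θ₂ = 1.76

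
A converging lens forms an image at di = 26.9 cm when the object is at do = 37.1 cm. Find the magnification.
M = −di/do = -0.7251 (inverted image)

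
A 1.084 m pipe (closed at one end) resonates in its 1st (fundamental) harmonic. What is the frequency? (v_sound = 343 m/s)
fₙ = nv/(4L) = 79.11 Hz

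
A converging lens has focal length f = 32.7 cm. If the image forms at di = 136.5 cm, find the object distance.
1/do = 1/f − 1/di → do = 43 cm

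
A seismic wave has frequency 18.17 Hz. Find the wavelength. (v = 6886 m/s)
λ = v/f = 379 m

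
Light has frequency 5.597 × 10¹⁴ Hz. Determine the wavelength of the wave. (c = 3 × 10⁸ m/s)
λ = c/f = 536 nm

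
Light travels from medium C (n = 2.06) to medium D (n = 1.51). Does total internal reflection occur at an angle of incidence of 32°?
θc = arcsin(n₂/n₁) = 47.14°; 32° < θc, so no — the ray refracts.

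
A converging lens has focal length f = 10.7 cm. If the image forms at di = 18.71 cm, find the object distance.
1/do = 1/f − 1/di → do = 24.99 cm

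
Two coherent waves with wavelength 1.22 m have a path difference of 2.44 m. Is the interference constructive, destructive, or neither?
constructive — path difference = 2λ, a whole number of wavelengths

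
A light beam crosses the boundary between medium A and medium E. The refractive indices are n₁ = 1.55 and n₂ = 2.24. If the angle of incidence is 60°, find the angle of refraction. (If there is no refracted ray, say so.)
sin θ₂ = (n₁/n₂)·sin θ₁ = 0.5993 → θ₂ = 36.82°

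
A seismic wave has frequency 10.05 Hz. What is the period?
T = 1/f = 0.0995 s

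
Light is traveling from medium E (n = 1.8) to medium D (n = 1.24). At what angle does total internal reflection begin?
θc = arcsin(n₂/n₁) = 43.54°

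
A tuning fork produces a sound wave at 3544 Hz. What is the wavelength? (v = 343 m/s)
λ = v/f = 0.09678 m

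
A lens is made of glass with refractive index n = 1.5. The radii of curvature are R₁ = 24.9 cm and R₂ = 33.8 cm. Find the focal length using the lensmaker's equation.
1/f = (n − 1)(1/R₁ − 1/R₂) → f = 189.1 cm (converging lens)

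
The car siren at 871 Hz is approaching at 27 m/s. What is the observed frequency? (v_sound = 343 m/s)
f_obs = f·v/(v − v_s) = 945.4 Hz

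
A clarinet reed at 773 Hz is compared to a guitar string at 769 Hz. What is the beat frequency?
4 Hz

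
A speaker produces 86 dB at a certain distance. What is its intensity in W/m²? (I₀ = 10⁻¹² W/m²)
I = I₀·10^(β/10) = 3.98 × 10⁻⁴ W/m²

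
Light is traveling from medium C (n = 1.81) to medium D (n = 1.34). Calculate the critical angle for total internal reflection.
θc = arcsin(n₂/n₁) = 47.76°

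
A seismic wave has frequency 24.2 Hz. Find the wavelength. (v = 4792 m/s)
λ = v/f = 198 m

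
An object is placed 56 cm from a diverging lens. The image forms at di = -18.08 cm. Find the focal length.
1/f = 1/do + 1/di → f = -26.7 cm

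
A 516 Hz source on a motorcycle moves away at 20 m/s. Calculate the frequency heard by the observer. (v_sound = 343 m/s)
f_obs = f·v/(v + v_s) = 487.6 Hz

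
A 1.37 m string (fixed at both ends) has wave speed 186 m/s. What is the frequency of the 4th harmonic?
fₙ = nv/(2L) = 271.5 Hz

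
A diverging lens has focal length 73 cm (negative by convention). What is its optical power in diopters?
P = 1/f = -1.37 D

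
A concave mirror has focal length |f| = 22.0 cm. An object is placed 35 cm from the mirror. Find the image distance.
f = +22.0 cm (concave); 1/di = 1/f − 1/do → di = 59.23 cm (real image, in front of mirror)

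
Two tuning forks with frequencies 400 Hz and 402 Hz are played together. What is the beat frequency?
2 Hz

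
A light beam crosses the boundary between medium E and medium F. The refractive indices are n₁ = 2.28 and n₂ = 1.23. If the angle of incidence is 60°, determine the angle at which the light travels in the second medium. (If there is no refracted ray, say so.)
sin θ₂ = (n₁/n₂)·sin θ₁ = 1.605 > 1, so there is no refracted ray — the light undergoes total internal reflection.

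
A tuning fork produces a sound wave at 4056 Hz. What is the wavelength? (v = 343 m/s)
λ = v/f = 0.08457 m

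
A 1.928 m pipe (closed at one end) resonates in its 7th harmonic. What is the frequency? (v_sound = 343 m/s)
fₙ = nv/(4L) = 311.3 Hz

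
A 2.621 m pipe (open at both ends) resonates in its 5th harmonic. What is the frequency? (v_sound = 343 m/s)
fₙ = nv/(2L) = 327.2 Hz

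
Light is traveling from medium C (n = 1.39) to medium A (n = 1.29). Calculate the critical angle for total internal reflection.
θc = arcsin(n₂/n₁) = 68.13°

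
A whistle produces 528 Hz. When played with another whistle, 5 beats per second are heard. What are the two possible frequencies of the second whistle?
f₂ = 528 ± 5 Hz → 533 Hz or 523 Hz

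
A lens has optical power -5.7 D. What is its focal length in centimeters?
f = 1/P = -17.54 cm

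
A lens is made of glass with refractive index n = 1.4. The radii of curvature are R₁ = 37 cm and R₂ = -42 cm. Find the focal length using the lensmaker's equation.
1/f = (n − 1)(1/R₁ − 1/R₂) → f = 49.18 cm (converging lens)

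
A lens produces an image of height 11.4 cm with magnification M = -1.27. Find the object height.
ho = |hi|/|M| = 8.976 cm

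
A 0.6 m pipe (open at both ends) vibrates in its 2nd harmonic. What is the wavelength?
λₙ = 2L/n = 0.6 m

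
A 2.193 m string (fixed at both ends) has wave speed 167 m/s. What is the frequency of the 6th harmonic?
fₙ = nv/(2L) = 228.5 Hz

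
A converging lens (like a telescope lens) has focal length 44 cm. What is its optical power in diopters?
P = 1/f = 2.273 D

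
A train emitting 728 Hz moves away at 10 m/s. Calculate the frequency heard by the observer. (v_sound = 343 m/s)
f_obs = f·v/(v + v_s) = 707.4 Hz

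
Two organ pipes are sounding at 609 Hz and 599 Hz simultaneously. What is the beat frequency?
10 Hz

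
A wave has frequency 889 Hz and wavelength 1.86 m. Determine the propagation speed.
v = fλ = 1654 m/s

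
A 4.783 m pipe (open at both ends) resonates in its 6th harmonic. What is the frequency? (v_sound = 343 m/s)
fₙ = nv/(2L) = 215.1 Hz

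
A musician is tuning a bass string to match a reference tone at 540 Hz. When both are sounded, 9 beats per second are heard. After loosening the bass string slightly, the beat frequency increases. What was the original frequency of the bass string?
531 Hz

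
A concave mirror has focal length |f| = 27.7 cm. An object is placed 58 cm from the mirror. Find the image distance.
f = +27.7 cm (concave); 1/di = 1/f − 1/do → di = 53.02 cm (real image, in front of mirror)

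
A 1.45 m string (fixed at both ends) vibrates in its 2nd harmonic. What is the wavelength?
λₙ = 2L/n = 1.45 m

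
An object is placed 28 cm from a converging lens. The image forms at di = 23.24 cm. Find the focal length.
1/f = 1/do + 1/di → f = 12.7 cm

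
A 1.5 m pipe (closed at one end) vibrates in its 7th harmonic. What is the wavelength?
λₙ = 4L/n = 0.8571 m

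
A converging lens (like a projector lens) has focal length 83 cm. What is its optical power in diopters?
P = 1/f = 1.205 D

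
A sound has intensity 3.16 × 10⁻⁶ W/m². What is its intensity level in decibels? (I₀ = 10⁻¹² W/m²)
β = 10·log₁₀(I/I₀) = 65 dB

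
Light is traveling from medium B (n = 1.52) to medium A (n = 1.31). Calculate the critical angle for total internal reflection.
θc = arcsin(n₂/n₁) = 59.52°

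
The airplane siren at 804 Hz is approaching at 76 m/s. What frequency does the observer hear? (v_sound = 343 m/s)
f_obs = f·v/(v − v_s) = 1033 Hz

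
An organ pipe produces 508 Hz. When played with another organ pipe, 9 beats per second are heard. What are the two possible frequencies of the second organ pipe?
f₂ = 508 ± 9 Hz → 517 Hz or 499 Hz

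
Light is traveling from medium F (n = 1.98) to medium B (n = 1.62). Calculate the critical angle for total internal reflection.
θc = arcsin(n₂/n₁) = 54.9°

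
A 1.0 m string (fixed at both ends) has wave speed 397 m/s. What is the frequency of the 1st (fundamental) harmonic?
fₙ = nv/(2L) = 198.5 Hz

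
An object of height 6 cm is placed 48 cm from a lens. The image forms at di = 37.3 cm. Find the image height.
hi = (-di/do) × ho = -4.662 cm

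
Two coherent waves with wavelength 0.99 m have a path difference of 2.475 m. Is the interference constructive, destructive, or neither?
destructive — path difference = 2.5λ, an odd multiple of λ/2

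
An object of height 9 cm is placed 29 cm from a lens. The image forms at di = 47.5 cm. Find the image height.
hi = (-di/do) × ho = -14.74 cm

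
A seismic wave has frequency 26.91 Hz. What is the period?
T = 1/f = 0.03716 s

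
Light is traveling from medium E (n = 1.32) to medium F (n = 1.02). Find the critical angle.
θc = arcsin(n₂/n₁) = 50.6°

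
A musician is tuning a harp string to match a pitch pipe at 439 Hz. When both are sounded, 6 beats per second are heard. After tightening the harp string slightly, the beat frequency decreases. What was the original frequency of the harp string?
433 Hz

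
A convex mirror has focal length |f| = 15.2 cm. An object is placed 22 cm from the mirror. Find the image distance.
f = −15.2 cm (convex); 1/di = 1/f − 1/do → di = -8.989 cm (virtual image, behind mirror)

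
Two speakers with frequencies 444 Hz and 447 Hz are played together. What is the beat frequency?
3 Hz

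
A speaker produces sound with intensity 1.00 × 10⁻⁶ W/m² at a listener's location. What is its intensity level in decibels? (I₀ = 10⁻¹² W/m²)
β = 10·log₁₀(I/I₀) = 60 dB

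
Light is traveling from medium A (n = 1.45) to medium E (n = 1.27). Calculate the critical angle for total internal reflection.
θc = arcsin(n₂/n₁) = 61.15°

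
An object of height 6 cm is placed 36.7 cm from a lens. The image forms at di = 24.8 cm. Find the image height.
hi = (-di/do) × ho = -4.054 cm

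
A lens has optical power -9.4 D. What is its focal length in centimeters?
f = 1/P = -10.64 cm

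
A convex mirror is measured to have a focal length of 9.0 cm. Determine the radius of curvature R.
R = 2|f| = 18 cm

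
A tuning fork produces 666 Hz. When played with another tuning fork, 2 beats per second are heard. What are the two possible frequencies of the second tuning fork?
f₂ = 666 ± 2 Hz → 668 Hz or 664 Hz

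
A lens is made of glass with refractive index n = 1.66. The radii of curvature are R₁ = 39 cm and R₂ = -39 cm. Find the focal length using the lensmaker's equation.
1/f = (n − 1)(1/R₁ − 1/R₂) → f = 29.55 cm (converging lens)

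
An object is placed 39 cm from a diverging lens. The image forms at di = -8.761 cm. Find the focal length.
1/f = 1/do + 1/di → f = -11.3 cm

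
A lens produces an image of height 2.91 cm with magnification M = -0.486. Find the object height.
ho = |hi|/|M| = 5.988 cm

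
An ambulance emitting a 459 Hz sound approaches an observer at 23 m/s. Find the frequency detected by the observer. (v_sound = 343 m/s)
f_obs = f·v/(v − v_s) = 492 Hz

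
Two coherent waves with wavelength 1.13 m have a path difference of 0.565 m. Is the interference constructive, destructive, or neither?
destructive — path difference = 0.5λ, an odd multiple of λ/2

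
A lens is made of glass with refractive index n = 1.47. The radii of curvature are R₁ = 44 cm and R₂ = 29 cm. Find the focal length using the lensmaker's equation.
1/f = (n − 1)(1/R₁ − 1/R₂) → f = -181 cm (diverging lens)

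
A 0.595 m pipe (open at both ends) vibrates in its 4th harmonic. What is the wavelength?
λₙ = 2L/n = 0.2975 m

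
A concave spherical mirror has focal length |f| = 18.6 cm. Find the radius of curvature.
R = 2|f| = 37.2 cm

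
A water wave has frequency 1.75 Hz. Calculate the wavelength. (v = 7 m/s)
λ = v/f = 4 m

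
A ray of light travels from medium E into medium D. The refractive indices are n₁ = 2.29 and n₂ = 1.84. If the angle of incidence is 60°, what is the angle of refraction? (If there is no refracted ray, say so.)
sin θ₂ = (n₁/n₂)·sin θ₁ = 1.078 > 1, so there is no refracted ray — the light undergoes total internal reflection.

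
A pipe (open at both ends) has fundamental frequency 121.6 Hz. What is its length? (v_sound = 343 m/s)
L = v/(2f₁) = 1.41 m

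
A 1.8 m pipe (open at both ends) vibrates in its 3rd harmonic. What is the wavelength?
λₙ = 2L/n = 1.2 m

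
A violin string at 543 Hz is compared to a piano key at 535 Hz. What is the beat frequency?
8 Hz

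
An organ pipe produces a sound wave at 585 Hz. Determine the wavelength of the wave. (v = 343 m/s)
λ = v/f = 0.5863 m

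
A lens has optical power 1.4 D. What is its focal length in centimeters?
f = 1/P = 71.43 cm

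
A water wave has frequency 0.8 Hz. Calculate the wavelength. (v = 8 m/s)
λ = v/f = 10 m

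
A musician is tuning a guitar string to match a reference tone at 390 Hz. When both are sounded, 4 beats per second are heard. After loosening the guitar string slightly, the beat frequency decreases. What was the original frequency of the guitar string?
394 Hz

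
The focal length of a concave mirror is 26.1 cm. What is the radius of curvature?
R = 2|f| = 52.2 cm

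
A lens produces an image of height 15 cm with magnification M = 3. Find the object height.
ho = |hi|/|M| = 5 cm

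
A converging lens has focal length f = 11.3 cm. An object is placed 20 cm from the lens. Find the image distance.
1/di = 1/f − 1/do → di = 25.98 cm (real image)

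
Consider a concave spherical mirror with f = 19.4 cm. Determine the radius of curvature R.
R = 2|f| = 38.8 cm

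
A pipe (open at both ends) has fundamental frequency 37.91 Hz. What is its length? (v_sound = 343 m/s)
L = v/(2f₁) = 4.524 m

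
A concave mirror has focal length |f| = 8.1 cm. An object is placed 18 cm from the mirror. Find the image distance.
f = +8.1 cm (concave); 1/di = 1/f − 1/do → di = 14.73 cm (real image, in front of mirror)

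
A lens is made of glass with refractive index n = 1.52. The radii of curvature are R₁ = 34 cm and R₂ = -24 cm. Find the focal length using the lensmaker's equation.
1/f = (n − 1)(1/R₁ − 1/R₂) → f = 27.06 cm (converging lens)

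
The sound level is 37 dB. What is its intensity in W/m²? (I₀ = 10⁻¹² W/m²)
I = I₀·10^(β/10) = 5.01 × 10⁻⁹ W/m²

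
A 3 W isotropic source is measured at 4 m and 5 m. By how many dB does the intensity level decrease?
Δβ = 20·log₁₀(r₂/r₁) = 1.938 dB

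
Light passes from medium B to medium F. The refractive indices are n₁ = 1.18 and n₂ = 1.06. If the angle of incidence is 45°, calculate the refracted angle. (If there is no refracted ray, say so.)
sin θ₂ = (n₁/n₂)·sin θ₁ = 0.7872 → θ₂ = 51.92°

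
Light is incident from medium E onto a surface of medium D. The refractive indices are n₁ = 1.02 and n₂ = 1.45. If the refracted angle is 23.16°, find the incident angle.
sin θ₁ = (n₂/n₁)·sin θ₂ → θ₁ = 33.99°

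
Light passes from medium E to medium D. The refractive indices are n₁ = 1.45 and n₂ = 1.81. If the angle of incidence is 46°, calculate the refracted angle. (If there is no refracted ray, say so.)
sin θ₂ = (n₁/n₂)·sin θ₁ = 0.5763 → θ₂ = 35.19°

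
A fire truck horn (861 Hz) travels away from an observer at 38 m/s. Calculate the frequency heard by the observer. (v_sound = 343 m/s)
f_obs = f·v/(v + v_s) = 775.1 Hz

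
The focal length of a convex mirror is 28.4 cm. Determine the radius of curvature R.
R = 2|f| = 56.8 cm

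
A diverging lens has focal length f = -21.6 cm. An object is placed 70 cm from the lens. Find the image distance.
1/di = 1/f − 1/do → di = -16.51 cm (virtual image)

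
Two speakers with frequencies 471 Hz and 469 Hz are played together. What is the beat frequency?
2 Hz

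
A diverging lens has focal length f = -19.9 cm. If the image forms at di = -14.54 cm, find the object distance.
1/do = 1/f − 1/di → do = 53.98 cm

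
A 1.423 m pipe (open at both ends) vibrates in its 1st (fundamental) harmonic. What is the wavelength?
λₙ = 2L/n = 2.846 m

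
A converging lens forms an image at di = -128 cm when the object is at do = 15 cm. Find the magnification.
M = −di/do = 8.533 (upright image)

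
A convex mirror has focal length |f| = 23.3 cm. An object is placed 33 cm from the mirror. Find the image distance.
f = −23.3 cm (convex); 1/di = 1/f − 1/do → di = -13.66 cm (virtual image, behind mirror)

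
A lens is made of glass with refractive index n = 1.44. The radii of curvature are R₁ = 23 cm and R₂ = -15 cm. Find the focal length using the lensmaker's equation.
1/f = (n − 1)(1/R₁ − 1/R₂) → f = 20.63 cm (converging lens)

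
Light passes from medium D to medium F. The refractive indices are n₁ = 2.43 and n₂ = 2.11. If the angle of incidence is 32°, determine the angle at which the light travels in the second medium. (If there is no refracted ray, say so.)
sin θ₂ = (n₁/n₂)·sin θ₁ = 0.6103 → θ₂ = 37.61°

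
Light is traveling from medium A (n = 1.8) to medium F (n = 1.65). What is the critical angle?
θc = arcsin(n₂/n₁) = 66.44°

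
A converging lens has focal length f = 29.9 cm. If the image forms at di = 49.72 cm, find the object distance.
1/do = 1/f − 1/di → do = 75.01 cm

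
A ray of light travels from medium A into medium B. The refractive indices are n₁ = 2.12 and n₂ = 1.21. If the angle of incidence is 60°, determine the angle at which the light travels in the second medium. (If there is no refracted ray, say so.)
sin θ₂ = (n₁/n₂)·sin θ₁ = 1.517 > 1, so there is no refracted ray — the light undergoes total internal reflection.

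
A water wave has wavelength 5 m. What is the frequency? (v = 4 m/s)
f = v/λ = 0.8 Hz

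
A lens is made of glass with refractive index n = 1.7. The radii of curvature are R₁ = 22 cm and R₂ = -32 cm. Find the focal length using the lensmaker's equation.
1/f = (n − 1)(1/R₁ − 1/R₂) → f = 18.62 cm (converging lens)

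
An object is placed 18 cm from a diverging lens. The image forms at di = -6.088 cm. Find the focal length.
1/f = 1/do + 1/di → f = -9.199 cm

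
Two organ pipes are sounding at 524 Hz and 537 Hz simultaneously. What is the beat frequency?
13 Hz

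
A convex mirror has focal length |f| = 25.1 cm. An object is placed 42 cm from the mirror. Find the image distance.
f = −25.1 cm (convex); 1/di = 1/f − 1/do → di = -15.71 cm (virtual image, behind mirror)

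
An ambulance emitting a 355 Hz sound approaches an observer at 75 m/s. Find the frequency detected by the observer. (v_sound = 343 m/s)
f_obs = f·v/(v − v_s) = 454.3 Hz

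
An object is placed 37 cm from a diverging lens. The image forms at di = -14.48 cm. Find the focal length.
1/f = 1/do + 1/di → f = -23.79 cm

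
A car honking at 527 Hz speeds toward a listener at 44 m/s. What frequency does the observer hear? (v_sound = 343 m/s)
f_obs = f·v/(v − v_s) = 604.6 Hz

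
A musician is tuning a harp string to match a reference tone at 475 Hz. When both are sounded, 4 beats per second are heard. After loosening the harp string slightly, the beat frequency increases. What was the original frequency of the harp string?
471 Hz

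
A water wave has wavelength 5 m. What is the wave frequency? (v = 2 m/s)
f = v/λ = 0.4 Hz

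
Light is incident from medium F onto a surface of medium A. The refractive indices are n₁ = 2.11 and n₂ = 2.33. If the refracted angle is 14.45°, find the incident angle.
sin θ₁ = (n₂/n₁)·sin θ₂ → θ₁ = 15.99°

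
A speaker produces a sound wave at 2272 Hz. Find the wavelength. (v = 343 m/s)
λ = v/f = 0.151 m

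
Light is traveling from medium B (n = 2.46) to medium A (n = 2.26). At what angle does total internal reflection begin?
θc = arcsin(n₂/n₁) = 66.74°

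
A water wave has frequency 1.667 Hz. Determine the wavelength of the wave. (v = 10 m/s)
λ = v/f = 5.999 m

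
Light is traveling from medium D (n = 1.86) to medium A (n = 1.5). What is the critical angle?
θc = arcsin(n₂/n₁) = 53.75°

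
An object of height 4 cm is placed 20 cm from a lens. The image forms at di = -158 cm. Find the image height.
hi = (-di/do) × ho = 31.6 cm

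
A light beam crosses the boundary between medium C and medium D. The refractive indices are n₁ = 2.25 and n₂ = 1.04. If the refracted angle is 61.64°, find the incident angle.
sin θ₁ = (n₂/n₁)·sin θ₂ → θ₁ = 24°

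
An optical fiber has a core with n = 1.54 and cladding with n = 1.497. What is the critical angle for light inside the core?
θc = arcsin(n_cladding/n_core) = 76.43°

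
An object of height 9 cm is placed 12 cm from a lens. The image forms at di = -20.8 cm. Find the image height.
hi = (-di/do) × ho = 15.6 cm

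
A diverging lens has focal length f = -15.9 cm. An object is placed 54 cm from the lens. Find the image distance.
1/di = 1/f − 1/do → di = -12.28 cm (virtual image)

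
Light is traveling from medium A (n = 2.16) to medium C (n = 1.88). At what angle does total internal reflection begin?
θc = arcsin(n₂/n₁) = 60.5°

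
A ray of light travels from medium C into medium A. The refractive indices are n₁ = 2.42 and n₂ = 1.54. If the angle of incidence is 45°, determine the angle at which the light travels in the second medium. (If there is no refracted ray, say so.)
sin θ₂ = (n₁/n₂)·sin θ₁ = 1.111 > 1, so there is no refracted ray — the light undergoes total internal reflection.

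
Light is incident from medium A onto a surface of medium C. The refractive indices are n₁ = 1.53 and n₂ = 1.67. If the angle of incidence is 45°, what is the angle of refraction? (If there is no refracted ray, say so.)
sin θ₂ = (n₁/n₂)·sin θ₁ = 0.6478 → θ₂ = 40.38°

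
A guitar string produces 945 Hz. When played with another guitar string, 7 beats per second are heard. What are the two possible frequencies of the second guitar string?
f₂ = 945 ± 7 Hz → 952 Hz or 938 Hz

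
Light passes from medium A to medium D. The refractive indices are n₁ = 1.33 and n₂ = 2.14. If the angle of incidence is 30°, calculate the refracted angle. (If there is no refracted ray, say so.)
sin θ₂ = (n₁/n₂)·sin θ₁ = 0.3107 → θ₂ = 18.1°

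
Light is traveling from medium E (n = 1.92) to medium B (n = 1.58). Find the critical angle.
θc = arcsin(n₂/n₁) = 55.38°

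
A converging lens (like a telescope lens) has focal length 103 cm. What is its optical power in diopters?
P = 1/f = 0.9709 D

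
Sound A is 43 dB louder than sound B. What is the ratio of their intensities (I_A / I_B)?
I_A/I_B = 10^(Δβ/10) = 19950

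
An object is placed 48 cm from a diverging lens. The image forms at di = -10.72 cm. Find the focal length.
1/f = 1/do + 1/di → f = -13.8 cm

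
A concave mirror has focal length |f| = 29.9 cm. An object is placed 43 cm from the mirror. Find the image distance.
f = +29.9 cm (concave); 1/di = 1/f − 1/do → di = 98.15 cm (real image, in front of mirror)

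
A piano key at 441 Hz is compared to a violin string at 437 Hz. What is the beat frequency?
4 Hz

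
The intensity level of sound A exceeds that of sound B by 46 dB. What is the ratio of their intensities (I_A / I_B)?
I_A/I_B = 10^(Δβ/10) = 39810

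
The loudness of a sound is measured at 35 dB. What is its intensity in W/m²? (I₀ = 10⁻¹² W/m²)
I = I₀·10^(β/10) = 3.16 × 10⁻⁹ W/m²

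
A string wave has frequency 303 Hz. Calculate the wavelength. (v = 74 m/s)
λ = v/f = 0.2442 m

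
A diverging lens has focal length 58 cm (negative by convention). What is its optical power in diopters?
P = 1/f = -1.724 D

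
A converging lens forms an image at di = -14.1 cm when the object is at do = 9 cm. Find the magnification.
M = −di/do = 1.567 (upright image)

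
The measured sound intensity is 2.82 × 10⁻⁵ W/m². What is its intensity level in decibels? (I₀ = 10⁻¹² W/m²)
β = 10·log₁₀(I/I₀) = 74.5 dB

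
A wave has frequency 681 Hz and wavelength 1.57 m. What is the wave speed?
v = fλ = 1069 m/s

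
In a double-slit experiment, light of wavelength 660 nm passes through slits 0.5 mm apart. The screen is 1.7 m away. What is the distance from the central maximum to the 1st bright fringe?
y = mλL/d = 2.244 mm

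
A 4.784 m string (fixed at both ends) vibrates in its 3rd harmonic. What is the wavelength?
λₙ = 2L/n = 3.189 m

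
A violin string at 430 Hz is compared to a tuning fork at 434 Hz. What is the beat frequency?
4 Hz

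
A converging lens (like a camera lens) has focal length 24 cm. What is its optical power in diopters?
P = 1/f = 4.167 D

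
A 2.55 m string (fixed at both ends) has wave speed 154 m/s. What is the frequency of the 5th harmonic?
fₙ = nv/(2L) = 151 Hz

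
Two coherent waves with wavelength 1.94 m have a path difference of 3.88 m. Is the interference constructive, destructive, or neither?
constructive — path difference = 2λ, a whole number of wavelengths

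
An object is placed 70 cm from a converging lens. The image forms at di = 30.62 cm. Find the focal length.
1/f = 1/do + 1/di → f = 21.3 cm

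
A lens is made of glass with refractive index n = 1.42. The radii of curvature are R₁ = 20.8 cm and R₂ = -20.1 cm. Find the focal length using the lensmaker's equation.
1/f = (n − 1)(1/R₁ − 1/R₂) → f = 24.34 cm (converging lens)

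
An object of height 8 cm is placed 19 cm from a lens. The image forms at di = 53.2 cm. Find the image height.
hi = (-di/do) × ho = -22.4 cm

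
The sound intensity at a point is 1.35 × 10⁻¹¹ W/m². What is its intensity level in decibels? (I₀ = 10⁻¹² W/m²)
β = 10·log₁₀(I/I₀) = 11.3 dB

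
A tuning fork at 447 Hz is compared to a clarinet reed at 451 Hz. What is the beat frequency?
4 Hz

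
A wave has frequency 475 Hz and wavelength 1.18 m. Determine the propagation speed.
v = fλ = 560.5 m/s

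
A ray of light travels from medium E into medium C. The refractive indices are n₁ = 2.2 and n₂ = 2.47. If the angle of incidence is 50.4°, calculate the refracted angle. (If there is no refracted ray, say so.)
sin θ₂ = (n₁/n₂)·sin θ₁ = 0.6863 → θ₂ = 43.34°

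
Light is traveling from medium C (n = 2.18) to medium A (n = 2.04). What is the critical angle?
θc = arcsin(n₂/n₁) = 69.35°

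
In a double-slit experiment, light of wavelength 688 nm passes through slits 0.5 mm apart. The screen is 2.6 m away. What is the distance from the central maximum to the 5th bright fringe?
y = mλL/d = 17.89 mm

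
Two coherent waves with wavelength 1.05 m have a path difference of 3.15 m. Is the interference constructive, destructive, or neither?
constructive — path difference = 3λ, a whole number of wavelengths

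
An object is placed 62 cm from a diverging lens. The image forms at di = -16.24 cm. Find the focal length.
1/f = 1/do + 1/di → f = -22 cm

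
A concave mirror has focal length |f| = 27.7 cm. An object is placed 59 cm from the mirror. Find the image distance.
f = +27.7 cm (concave); 1/di = 1/f − 1/do → di = 52.21 cm (real image, in front of mirror)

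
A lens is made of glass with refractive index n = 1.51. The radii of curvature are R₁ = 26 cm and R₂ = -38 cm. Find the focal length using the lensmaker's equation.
1/f = (n − 1)(1/R₁ − 1/R₂) → f = 30.27 cm (converging lens)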